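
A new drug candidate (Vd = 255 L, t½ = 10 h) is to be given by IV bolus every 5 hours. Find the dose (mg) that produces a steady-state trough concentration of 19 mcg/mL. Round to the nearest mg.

2007 mg

τ/t½ = 5/10 ≈ 0.5, so f = (1/2)^(5/10) ≈ 0.707107.
Cmin,ss = (D/Vd)·f/(1−f), so D = Cmin,ss·Vd·(1−f)/f.
D = 19 × 255 × (1−f)/f ≈ 19 × 255 × 0.41421 ≈ 2006.85 mg.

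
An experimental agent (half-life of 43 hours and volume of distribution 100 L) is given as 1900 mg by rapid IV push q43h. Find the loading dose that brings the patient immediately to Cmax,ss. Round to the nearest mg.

f = (1/2)^(43/43) ≈ 0.500000; accumulation ratio R = 1/(1−f) ≈ 2.00000.
Loading dose to hit Cmax,ss on first dose: D_load = D_maint·R ≈ 1900 × 2.00000 ≈ 3800.00 mg.

3800 mg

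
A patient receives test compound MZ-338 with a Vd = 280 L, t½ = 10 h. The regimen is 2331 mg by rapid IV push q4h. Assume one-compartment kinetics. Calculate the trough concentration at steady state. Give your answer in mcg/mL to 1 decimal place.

26.1 mcg/mL

Over one 4-h interval, 4/10 ≈ 0.4 half-lives elapse, leaving f ≈ 0.7579 of each dose.
Single-dose peak C₀ = D/Vd = 2331/280 ≈ 8.325 mcg/mL.
Steady-state trough Cmin,ss = C₀·f/(1−f) ≈ 8.325 × 0.7579/0.2421 ≈ 26.062 mcg/mL.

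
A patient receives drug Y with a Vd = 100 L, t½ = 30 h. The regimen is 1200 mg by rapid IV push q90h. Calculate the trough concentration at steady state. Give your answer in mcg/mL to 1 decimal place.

1.7 mcg/mL

The dosing interval is 3 half-lives, so f = 2^(−3) = 0.125.
Accumulation ratio R = 1/(1 − f) = 1/0.875 = 8/7.
Single-dose peak C₀ = D/Vd = 1200/100 = 12 mcg/mL.
Steady-state peak Cmax,ss = C₀·R = 12 × 8/7 ≈ 13.714 mcg/mL.
Steady-state trough Cmin,ss = Cmax,ss·f ≈ 13.714 × 0.125 ≈ 1.714 mcg/mL.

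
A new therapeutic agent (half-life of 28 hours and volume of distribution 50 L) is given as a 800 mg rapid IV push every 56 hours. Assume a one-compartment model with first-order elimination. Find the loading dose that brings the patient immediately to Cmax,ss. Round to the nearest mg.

f = (1/2)^(56/28) ≈ 0.250000; accumulation ratio R = 1/(1−f) ≈ 1.33333.
Loading dose to hit Cmax,ss on first dose: D_load = D_maint·R ≈ 800 × 1.33333 ≈ 1066.66 mg.

1067 mg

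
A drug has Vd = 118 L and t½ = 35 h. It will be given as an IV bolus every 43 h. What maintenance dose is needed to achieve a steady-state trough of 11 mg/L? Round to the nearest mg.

1744 mg

τ/t½ = 43/35 ≈ 1.2286, so f = (1/2)^(43/35) ≈ 0.426740.
Cmin,ss = (D/Vd)·f/(1−f), so D = Cmin,ss·Vd·(1−f)/f.
D = 11 × 118 × (1−f)/f ≈ 11 × 118 × 1.34335 ≈ 1743.67 mg.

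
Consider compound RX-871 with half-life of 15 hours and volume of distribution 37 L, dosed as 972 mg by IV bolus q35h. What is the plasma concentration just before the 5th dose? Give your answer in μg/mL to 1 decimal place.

6.5 μg/mL

f = (1/2)^(τ/t½) = (1/2)^(35/15) ≈ 0.1984.
C₀ = D/Vd = 972/37 ≈ 26.270 μg/mL.
Before the 5th dose, 4 doses have been given. Superposition: Cmin = C₀·(f + f² + … + f^4).
≈ 26.270 × (0.1984 + 0.0394 + 0.0078 + 0.0015) ≈ 26.270 × 0.2471 ≈ 6.491 μg/mL.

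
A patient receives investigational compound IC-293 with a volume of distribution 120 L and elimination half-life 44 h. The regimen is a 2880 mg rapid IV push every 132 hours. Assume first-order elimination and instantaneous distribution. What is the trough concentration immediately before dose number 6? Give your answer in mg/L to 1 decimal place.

f = (1/2)^(τ/t½) = (1/2)^(132/44) ≈ 0.1250.
C₀ = D/Vd = 2880/120 ≈ 24.000 mg/L.
Before the 6th dose, 5 doses have been given. Superposition: Cmin = C₀·(f + f² + … + f^5).
≈ 24.000 × (0.1250 + 0.0156 + 0.0020 + 0.0002 + 0.0000) ≈ 24.000 × 0.1428 ≈ 3.427 mg/L.

3.4 mg/L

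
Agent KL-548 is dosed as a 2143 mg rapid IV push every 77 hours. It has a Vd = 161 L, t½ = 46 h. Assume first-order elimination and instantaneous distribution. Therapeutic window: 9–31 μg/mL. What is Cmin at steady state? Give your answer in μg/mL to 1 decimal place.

k = ln2/t½ = ln2/46 ≈ 0.015068 h⁻¹; fraction remaining f = e^(−kτ) = e^(−0.015068×77) ≈ 0.3134.
Accumulation ratio R = 1/(1 − f) ≈ 1/0.6866 ≈ 1.4565.
Each bolus raises the concentration by D/Vd = 2143/161 ≈ 13.311 μg/mL.
Cmax,ss = C₀/(1 − f) ≈ 13.311/0.6866 ≈ 19.387 μg/mL.
Steady-state trough Cmin,ss = Cmax,ss·f ≈ 19.387 × 0.3134 ≈ 6.076 μg/mL.
Trough 6.1 μg/mL vs MEC 9 μg/mL: subtherapeutic.

6.1 μg/mL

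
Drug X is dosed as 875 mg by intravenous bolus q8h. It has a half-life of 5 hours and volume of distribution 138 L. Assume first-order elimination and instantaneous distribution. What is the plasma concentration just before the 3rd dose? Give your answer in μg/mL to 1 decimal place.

f = (1/2)^(τ/t½) = (1/2)^(8/5) ≈ 0.3299.
C₀ = D/Vd = 875/138 ≈ 6.341 μg/mL.
Before the 3rd dose, 2 doses have been given. Superposition: Cmin = C₀·(f + f²).
≈ 6.341 × (0.3299 + 0.1088) ≈ 6.341 × 0.4387 ≈ 2.782 μg/mL.

2.8 μg/mL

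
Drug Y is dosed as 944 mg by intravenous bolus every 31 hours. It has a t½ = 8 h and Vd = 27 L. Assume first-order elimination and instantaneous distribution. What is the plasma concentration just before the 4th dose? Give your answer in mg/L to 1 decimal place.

f = (1/2)^(τ/t½) = (1/2)^(31/8) ≈ 0.0682.
C₀ = D/Vd = 944/27 ≈ 34.963 mg/L.
Before the 4th dose, 3 doses have been given. Superposition: Cmin = C₀·(f + f² + … + f^3).
≈ 34.963 × (0.0682 + 0.0047 + 0.0003) ≈ 34.963 × 0.0732 ≈ 2.559 mg/L.

2.6 mg/L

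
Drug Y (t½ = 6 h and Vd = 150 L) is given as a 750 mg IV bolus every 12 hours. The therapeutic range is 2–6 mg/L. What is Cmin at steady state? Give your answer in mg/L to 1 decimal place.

τ = 12 h = 2 half-lives, so f = (1/2)^2 = 0.25.
At steady state, R = 1/(1 − 0.25) = 4/3.
Single-dose peak C₀ = D/Vd = 750/150 = 5 mg/L.
Steady-state peak Cmax,ss = C₀·R = 5 × 4/3 ≈ 6.667 mg/L.
Steady-state trough Cmin,ss = Cmax,ss·f ≈ 6.667 × 0.25 ≈ 1.667 mg/L.
Trough 1.7 mg/L vs MEC 2 mg/L: subtherapeutic.

1.7 mg/L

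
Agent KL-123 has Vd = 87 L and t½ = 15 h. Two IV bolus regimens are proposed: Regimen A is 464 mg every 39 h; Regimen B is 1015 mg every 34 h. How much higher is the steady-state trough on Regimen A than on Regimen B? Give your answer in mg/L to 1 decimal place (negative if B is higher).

-2.0 mg/L

Regimen A: f = (1/2)^(39/15) ≈ 0.1649; Cmin,ss = (464/87)·f/(1−f) ≈ 1.053 mg/L.
Regimen B: f = (1/2)^(34/15) ≈ 0.2078; Cmin,ss = (1015/87)·f/(1−f) ≈ 3.060 mg/L.
Difference ≈ 1.053 − 3.060 ≈ -2.007 mg/L.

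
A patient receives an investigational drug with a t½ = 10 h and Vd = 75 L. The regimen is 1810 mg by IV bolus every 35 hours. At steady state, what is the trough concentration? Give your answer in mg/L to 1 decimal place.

2.3 mg/L

Over one 35-h interval, 35/10 ≈ 3.5 half-lives elapse, leaving f ≈ 0.0884 of each dose.
Single-dose peak C₀ = D/Vd = 1810/75 ≈ 24.133 mg/L.
Steady-state trough Cmin,ss = C₀·f/(1−f) ≈ 24.133 × 0.0884/0.9116 ≈ 2.340 mg/L.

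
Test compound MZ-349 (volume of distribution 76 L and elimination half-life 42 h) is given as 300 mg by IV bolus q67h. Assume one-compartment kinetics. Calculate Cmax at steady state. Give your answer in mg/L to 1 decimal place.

5.9 mg/L

Over one 67-h interval, 67/42 ≈ 1.5952 half-lives elapse, leaving f ≈ 0.3310 of each dose.
Accumulation ratio R = 1/(1 − f) ≈ 1/0.6690 ≈ 1.4948.
Single-dose peak C₀ = D/Vd = 300/76 ≈ 3.947 mg/L.
Steady-state peak Cmax,ss = C₀·R ≈ 3.947 × 1.4948 ≈ 5.900 mg/L.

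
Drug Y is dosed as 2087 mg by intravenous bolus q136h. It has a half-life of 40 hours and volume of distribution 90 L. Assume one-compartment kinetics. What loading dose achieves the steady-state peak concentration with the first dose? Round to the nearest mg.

2305 mg

f = (1/2)^(136/40) ≈ 0.094732; accumulation ratio R = 1/(1−f) ≈ 1.10465.
Loading dose to hit Cmax,ss on first dose: D_load = D_maint·R ≈ 2087 × 1.10465 ≈ 2305.40 mg.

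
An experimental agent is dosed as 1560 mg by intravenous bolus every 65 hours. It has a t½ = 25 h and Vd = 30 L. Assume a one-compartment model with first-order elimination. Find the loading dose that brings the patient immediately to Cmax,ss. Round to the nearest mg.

1868 mg

f = (1/2)^(65/25) ≈ 0.164938; accumulation ratio R = 1/(1−f) ≈ 1.19752.
Loading dose to hit Cmax,ss on first dose: D_load = D_maint·R ≈ 1560 × 1.19752 ≈ 1868.13 mg.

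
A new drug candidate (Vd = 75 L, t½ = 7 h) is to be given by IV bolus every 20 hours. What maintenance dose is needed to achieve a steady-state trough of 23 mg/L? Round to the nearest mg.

10774 mg

τ/t½ = 20/7 ≈ 2.8571, so f = (1/2)^(20/7) ≈ 0.138011.
Cmin,ss = (D/Vd)·f/(1−f), so D = Cmin,ss·Vd·(1−f)/f.
D = 23 × 75 × (1−f)/f ≈ 23 × 75 × 6.24580 ≈ 10774.00 mg.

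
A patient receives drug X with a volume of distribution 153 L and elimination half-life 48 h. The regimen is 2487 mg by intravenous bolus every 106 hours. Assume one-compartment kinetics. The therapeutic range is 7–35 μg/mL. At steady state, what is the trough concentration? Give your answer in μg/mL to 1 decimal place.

4.5 μg/mL

k = ln2/t½ = ln2/48 ≈ 0.014441 h⁻¹; fraction remaining f = e^(−kτ) = e^(−0.014441×106) ≈ 0.2164.
At steady state, accumulation factor R = 1/(1 − e^(−kτ)) ≈ 1.2762.
Single-dose peak C₀ = D/Vd = 2487/153 ≈ 16.255 μg/mL.
Steady-state peak Cmax,ss = C₀·R ≈ 16.255 × 1.2762 ≈ 20.745 μg/mL.
Steady-state trough Cmin,ss = Cmax,ss·f ≈ 20.745 × 0.2164 ≈ 4.489 μg/mL.
Trough 4.5 μg/mL vs MEC 7 μg/mL: subtherapeutic.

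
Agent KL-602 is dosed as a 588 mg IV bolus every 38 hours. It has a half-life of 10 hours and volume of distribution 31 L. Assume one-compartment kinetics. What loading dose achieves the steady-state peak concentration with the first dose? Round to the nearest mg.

633 mg

f = (1/2)^(38/10) ≈ 0.071794; accumulation ratio R = 1/(1−f) ≈ 1.07735.
Loading dose to hit Cmax,ss on first dose: D_load = D_maint·R ≈ 588 × 1.07735 ≈ 633.48 mg.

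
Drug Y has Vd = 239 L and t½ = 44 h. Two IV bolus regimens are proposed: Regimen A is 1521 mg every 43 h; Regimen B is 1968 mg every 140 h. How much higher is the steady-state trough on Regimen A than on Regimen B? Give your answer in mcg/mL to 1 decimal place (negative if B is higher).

5.5 mcg/mL

Regimen A: f = (1/2)^(43/44) ≈ 0.5079; Cmin,ss = (1521/239)·f/(1−f) ≈ 6.568 mcg/mL.
Regimen B: f = (1/2)^(140/44) ≈ 0.1102; Cmin,ss = (1968/239)·f/(1−f) ≈ 1.020 mcg/mL.
Difference ≈ 6.568 − 1.020 ≈ 5.548 mcg/mL.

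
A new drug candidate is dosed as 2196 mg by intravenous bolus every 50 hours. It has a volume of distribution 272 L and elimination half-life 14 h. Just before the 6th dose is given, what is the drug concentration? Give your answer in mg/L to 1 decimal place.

f = (1/2)^(τ/t½) = (1/2)^(50/14) ≈ 0.0841.
C₀ = D/Vd = 2196/272 ≈ 8.074 mg/L.
Before the 6th dose, 5 doses have been given. Superposition: Cmin = C₀·(f + f² + … + f^5).
≈ 8.074 × (0.0841 + 0.0071 + 0.0006 + 0.0001 + 0.0000) ≈ 8.074 × 0.0919 ≈ 0.742 mg/L.

0.7 mg/L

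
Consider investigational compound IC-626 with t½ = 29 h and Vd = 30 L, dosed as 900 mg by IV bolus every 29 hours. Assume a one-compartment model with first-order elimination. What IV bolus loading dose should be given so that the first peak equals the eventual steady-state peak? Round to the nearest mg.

1800 mg

f = (1/2)^(29/29) ≈ 0.500000; accumulation ratio R = 1/(1−f) ≈ 2.00000.
Loading dose to hit Cmax,ss on first dose: D_load = D_maint·R ≈ 900 × 2.00000 ≈ 1800.00 mg.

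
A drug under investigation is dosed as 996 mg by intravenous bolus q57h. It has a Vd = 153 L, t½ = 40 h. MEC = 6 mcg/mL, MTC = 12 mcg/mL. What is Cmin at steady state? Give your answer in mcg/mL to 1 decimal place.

3.9 mcg/mL

Over one 57-h interval, 57/40 ≈ 1.425 half-lives elapse, leaving f ≈ 0.3724 of each dose.
At steady state, accumulation factor R = 1/(1 − e^(−kτ)) ≈ 1.5934.
Single-dose peak C₀ = D/Vd = 996/153 ≈ 6.510 mcg/mL.
Cmax,ss = C₀/(1 − f) ≈ 6.510/0.6276 ≈ 10.373 mcg/mL.
One interval later, Cmin,ss = Cmax,ss·e^(−kτ) ≈ 10.373 × 0.3724 ≈ 3.863 mcg/mL.
Trough 3.9 mcg/mL vs MEC 6 mcg/mL: subtherapeutic.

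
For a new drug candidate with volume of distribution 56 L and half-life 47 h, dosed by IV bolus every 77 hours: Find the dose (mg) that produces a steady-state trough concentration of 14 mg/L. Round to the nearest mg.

1657 mg

τ/t½ = 77/47 ≈ 1.6383, so f = (1/2)^(77/47) ≈ 0.321235.
Cmin,ss = (D/Vd)·f/(1−f), so D = Cmin,ss·Vd·(1−f)/f.
D = 14 × 56 × (1−f)/f ≈ 14 × 56 × 2.11299 ≈ 1656.58 mg.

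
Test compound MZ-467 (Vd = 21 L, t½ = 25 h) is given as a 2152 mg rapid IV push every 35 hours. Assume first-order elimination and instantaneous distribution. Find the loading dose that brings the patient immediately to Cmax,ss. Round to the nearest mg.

3465 mg

f = (1/2)^(35/25) ≈ 0.378929; accumulation ratio R = 1/(1−f) ≈ 1.61012.
Loading dose to hit Cmax,ss on first dose: D_load = D_maint·R ≈ 2152 × 1.61012 ≈ 3464.98 mg.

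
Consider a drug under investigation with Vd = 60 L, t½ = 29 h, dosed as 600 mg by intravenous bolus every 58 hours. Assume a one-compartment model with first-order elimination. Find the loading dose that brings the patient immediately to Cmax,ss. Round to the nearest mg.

f = (1/2)^(58/29) ≈ 0.250000; accumulation ratio R = 1/(1−f) ≈ 1.33333.
Loading dose to hit Cmax,ss on first dose: D_load = D_maint·R ≈ 600 × 1.33333 ≈ 800.00 mg.

800 mg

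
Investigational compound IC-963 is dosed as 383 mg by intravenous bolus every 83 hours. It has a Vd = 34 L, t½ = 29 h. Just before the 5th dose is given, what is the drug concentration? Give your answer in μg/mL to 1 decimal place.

1.8 μg/mL

f = (1/2)^(τ/t½) = (1/2)^(83/29) ≈ 0.1375.
C₀ = D/Vd = 383/34 ≈ 11.265 μg/mL.
Before the 5th dose, 4 doses have been given. Superposition: Cmin = C₀·(f + f² + … + f^4).
≈ 11.265 × (0.1375 + 0.0189 + 0.0026 + 0.0004) ≈ 11.265 × 0.1594 ≈ 1.796 μg/mL.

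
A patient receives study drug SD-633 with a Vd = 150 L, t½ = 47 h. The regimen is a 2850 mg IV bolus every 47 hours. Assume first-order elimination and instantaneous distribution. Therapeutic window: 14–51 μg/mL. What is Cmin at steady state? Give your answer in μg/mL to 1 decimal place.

19.0 μg/mL

τ = 47 h = 1 half-life, so f = (1/2)^1 = 0.5.
At steady state, R = 1/(1 − 0.5) = 2/1.
Single-dose peak C₀ = D/Vd = 2850/150 = 19 μg/mL.
Steady-state peak Cmax,ss = C₀·R = 19 × 2/1 ≈ 38.000 μg/mL.
Steady-state trough Cmin,ss = Cmax,ss·f ≈ 38.000 × 0.5 ≈ 19.000 μg/mL.
Trough 19.0 μg/mL vs MEC 14 μg/mL: adequate.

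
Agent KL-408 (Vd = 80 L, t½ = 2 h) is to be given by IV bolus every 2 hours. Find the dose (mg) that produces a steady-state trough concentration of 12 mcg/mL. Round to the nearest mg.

960 mg

τ/t½ = 2/2 ≈ 1, so f = (1/2)^(2/2) ≈ 0.500000.
Cmin,ss = (D/Vd)·f/(1−f), so D = Cmin,ss·Vd·(1−f)/f.
D = 12 × 80 × (1−f)/f ≈ 12 × 80 × 1.00000 ≈ 960.00 mg.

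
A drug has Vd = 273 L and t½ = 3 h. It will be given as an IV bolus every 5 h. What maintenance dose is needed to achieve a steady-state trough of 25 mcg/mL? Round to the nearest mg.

τ/t½ = 5/3 ≈ 1.6667, so f = (1/2)^(5/3) ≈ 0.314980.
Cmin,ss = (D/Vd)·f/(1−f), so D = Cmin,ss·Vd·(1−f)/f.
D = 25 × 273 × (1−f)/f ≈ 25 × 273 × 2.17480 ≈ 14843.01 mg.

14843 mg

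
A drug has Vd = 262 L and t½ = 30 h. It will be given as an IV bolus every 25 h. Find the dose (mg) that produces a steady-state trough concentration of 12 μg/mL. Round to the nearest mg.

τ/t½ = 25/30 ≈ 0.83333, so f = (1/2)^(25/30) ≈ 0.561231.
Cmin,ss = (D/Vd)·f/(1−f), so D = Cmin,ss·Vd·(1−f)/f.
D = 12 × 262 × (1−f)/f ≈ 12 × 262 × 0.78180 ≈ 2457.98 mg.

2458 mg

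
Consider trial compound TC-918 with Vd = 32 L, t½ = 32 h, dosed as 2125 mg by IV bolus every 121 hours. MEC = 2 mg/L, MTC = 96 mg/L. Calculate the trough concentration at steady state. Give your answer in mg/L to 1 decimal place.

5.2 mg/L

τ/t½ = 121/32 ≈ 3.7812, so fraction remaining f = (1/2)^(121/32) ≈ 0.0727.
At steady state, accumulation factor R = 1/(1 − e^(−kτ)) ≈ 1.0784.
Each bolus raises the concentration by D/Vd = 2125/32 ≈ 66.406 mg/L.
Cmax,ss = C₀/(1 − f) ≈ 66.406/0.9273 ≈ 71.612 mg/L.
One interval later, Cmin,ss = Cmax,ss·e^(−kτ) ≈ 71.612 × 0.0727 ≈ 5.206 mg/L.
Trough 5.2 mg/L vs MEC 2 mg/L: adequate.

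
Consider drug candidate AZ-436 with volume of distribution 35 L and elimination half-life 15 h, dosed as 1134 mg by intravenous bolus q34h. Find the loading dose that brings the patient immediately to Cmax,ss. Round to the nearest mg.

f = (1/2)^(34/15) ≈ 0.207809; accumulation ratio R = 1/(1−f) ≈ 1.26232.
Loading dose to hit Cmax,ss on first dose: D_load = D_maint·R ≈ 1134 × 1.26232 ≈ 1431.47 mg.

1431 mg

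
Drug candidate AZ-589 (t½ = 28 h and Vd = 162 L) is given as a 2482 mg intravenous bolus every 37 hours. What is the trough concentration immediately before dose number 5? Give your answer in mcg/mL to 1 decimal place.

10.0 mcg/mL

f = (1/2)^(τ/t½) = (1/2)^(37/28) ≈ 0.4001.
C₀ = D/Vd = 2482/162 ≈ 15.321 mcg/mL.
Before the 5th dose, 4 doses have been given. Superposition: Cmin = C₀·(f + f² + … + f^4).
≈ 15.321 × (0.4001 + 0.1601 + 0.0640 + 0.0256) ≈ 15.321 × 0.6498 ≈ 9.956 mcg/mL.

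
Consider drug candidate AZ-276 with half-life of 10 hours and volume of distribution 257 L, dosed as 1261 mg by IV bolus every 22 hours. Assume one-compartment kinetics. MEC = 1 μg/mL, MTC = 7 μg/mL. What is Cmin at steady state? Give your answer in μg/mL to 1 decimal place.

τ/t½ = 22/10 ≈ 2.2, so fraction remaining f = (1/2)^(22/10) ≈ 0.2176.
Accumulation ratio R = 1/(1 − f) ≈ 1/0.7824 ≈ 1.2781.
Each bolus raises the concentration by D/Vd = 1261/257 ≈ 4.907 μg/mL.
Steady-state peak Cmax,ss = C₀·R ≈ 4.907 × 1.2781 ≈ 6.272 μg/mL.
Steady-state trough Cmin,ss = Cmax,ss·f ≈ 6.272 × 0.2176 ≈ 1.365 μg/mL.
Trough 1.4 μg/mL vs MEC 1 μg/mL: adequate.

1.4 μg/mL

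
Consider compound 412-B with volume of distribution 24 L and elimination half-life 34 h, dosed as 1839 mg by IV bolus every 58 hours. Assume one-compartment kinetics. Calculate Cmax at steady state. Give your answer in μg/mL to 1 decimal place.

k = ln2/t½ = ln2/34 ≈ 0.020387 h⁻¹; fraction remaining f = e^(−kτ) = e^(−0.020387×58) ≈ 0.3065.
Accumulation ratio R = 1/(1 − f) ≈ 1/0.6935 ≈ 1.4420.
Each bolus raises the concentration by D/Vd = 1839/24 ≈ 76.625 μg/mL.
Steady-state peak Cmax,ss = C₀·R ≈ 76.625 × 1.4420 ≈ 110.493 μg/mL.

110.5 μg/mL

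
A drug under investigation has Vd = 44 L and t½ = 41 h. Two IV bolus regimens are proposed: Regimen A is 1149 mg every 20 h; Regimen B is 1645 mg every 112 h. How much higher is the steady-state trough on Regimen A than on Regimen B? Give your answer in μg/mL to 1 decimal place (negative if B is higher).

Regimen A: f = (1/2)^(20/41) ≈ 0.7131; Cmin,ss = (1149/44)·f/(1−f) ≈ 64.906 μg/mL.
Regimen B: f = (1/2)^(112/41) ≈ 0.1505; Cmin,ss = (1645/44)·f/(1−f) ≈ 6.623 μg/mL.
Difference ≈ 64.906 − 6.623 ≈ 58.283 μg/mL.

58.3 μg/mL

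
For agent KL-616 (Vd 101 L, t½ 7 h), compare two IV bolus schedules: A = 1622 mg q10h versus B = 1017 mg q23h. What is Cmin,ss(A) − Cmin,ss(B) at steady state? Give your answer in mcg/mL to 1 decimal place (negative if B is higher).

Regimen A: f = (1/2)^(10/7) ≈ 0.3715; Cmin,ss = (1622/101)·f/(1−f) ≈ 9.493 mcg/mL.
Regimen B: f = (1/2)^(23/7) ≈ 0.1025; Cmin,ss = (1017/101)·f/(1−f) ≈ 1.150 mcg/mL.
Difference ≈ 9.493 − 1.150 ≈ 8.343 mcg/mL.

8.3 mcg/mL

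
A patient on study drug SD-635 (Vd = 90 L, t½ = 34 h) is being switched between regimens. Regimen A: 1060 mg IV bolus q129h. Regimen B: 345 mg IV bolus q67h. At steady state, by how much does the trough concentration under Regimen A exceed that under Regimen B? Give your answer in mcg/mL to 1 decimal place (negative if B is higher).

-0.4 mcg/mL

Regimen A: f = (1/2)^(129/34) ≈ 0.0721; Cmin,ss = (1060/90)·f/(1−f) ≈ 0.915 mcg/mL.
Regimen B: f = (1/2)^(67/34) ≈ 0.2551; Cmin,ss = (345/90)·f/(1−f) ≈ 1.313 mcg/mL.
Difference ≈ 0.915 − 1.313 ≈ -0.398 mcg/mL.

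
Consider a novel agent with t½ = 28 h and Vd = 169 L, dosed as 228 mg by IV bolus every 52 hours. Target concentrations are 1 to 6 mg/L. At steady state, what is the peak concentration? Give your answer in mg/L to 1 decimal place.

1.9 mg/L

Over one 52-h interval, 52/28 ≈ 1.8571 half-lives elapse, leaving f ≈ 0.2760 of each dose.
At steady state, accumulation factor R = 1/(1 − e^(−kτ)) ≈ 1.3812.
Each bolus raises the concentration by D/Vd = 228/169 ≈ 1.349 mg/L.
Steady-state peak Cmax,ss = C₀·R ≈ 1.349 × 1.3812 ≈ 1.863 mg/L.
Peak 1.9 mg/L vs MTC 6 mg/L: below toxic threshold.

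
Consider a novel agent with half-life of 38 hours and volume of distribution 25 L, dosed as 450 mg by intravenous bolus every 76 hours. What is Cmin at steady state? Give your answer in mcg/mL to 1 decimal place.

6.0 mcg/mL

τ = 76 h = 2 half-lives, so f = (1/2)^2 = 0.25.
Accumulation ratio R = 1/(1 − f) = 1/0.75 = 4/3.
Single-dose peak C₀ = D/Vd = 450/25 = 18 mcg/mL.
Steady-state peak Cmax,ss = C₀·R = 18 × 4/3 ≈ 24.000 mcg/mL.
Steady-state trough Cmin,ss = Cmax,ss·f ≈ 24.000 × 0.25 ≈ 6.000 mcg/mL.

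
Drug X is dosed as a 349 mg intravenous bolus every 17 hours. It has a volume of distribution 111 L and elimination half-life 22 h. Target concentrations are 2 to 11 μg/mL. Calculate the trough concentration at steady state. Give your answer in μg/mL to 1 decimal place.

τ/t½ = 17/22 ≈ 0.77273, so fraction remaining f = (1/2)^(17/22) ≈ 0.5853.
Single-dose peak C₀ = D/Vd = 349/111 ≈ 3.144 μg/mL.
Steady-state trough Cmin,ss = C₀·f/(1−f) ≈ 3.144 × 0.5853/0.4147 ≈ 4.437 μg/mL.
Trough 4.4 μg/mL vs MEC 2 μg/mL: adequate.

4.4 μg/mL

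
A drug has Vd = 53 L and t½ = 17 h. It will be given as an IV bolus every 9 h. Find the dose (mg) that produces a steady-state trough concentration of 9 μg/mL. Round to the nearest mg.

211 mg

τ/t½ = 9/17 ≈ 0.52941, so f = (1/2)^(9/17) ≈ 0.692837.
Cmin,ss = (D/Vd)·f/(1−f), so D = Cmin,ss·Vd·(1−f)/f.
D = 9 × 53 × (1−f)/f ≈ 9 × 53 × 0.44334 ≈ 211.47 mg.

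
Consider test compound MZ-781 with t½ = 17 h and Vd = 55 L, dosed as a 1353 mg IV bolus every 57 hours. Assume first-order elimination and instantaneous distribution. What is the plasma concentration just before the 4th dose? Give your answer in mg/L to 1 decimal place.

2.7 mg/L

f = (1/2)^(τ/t½) = (1/2)^(57/17) ≈ 0.0979.
C₀ = D/Vd = 1353/55 ≈ 24.600 mg/L.
Before the 4th dose, 3 doses have been given. Superposition: Cmin = C₀·(f + f² + … + f^3).
≈ 24.600 × (0.0979 + 0.0096 + 0.0009) ≈ 24.600 × 0.1084 ≈ 2.667 mg/L.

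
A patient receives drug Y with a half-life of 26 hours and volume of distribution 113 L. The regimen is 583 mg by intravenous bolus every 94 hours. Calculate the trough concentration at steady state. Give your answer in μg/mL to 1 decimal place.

0.5 μg/mL

Over one 94-h interval, 94/26 ≈ 3.6154 half-lives elapse, leaving f ≈ 0.0816 of each dose.
At steady state, accumulation factor R = 1/(1 − e^(−kτ)) ≈ 1.0889.
Single-dose peak C₀ = D/Vd = 583/113 ≈ 5.159 μg/mL.
Cmax,ss = C₀/(1 − f) ≈ 5.159/0.9184 ≈ 5.617 μg/mL.
Steady-state trough Cmin,ss = Cmax,ss·f ≈ 5.617 × 0.0816 ≈ 0.458 μg/mL.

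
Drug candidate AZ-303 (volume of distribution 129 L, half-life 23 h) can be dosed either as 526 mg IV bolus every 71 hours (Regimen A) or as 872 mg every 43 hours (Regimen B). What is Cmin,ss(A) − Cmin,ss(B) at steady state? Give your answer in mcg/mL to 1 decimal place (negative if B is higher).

Regimen A: f = (1/2)^(71/23) ≈ 0.1177; Cmin,ss = (526/129)·f/(1−f) ≈ 0.544 mcg/mL.
Regimen B: f = (1/2)^(43/23) ≈ 0.2737; Cmin,ss = (872/129)·f/(1−f) ≈ 2.547 mcg/mL.
Difference ≈ 0.544 − 2.547 ≈ -2.003 mcg/mL.

-2.0 mcg/mL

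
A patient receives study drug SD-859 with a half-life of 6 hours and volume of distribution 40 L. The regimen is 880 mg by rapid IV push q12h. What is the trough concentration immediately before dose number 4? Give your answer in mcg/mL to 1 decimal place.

f = (1/2)^(τ/t½) = (1/2)^(12/6) ≈ 0.2500.
C₀ = D/Vd = 880/40 ≈ 22.000 mcg/mL.
Before the 4th dose, 3 doses have been given. Superposition: Cmin = C₀·(f + f² + … + f^3).
≈ 22.000 × (0.2500 + 0.0625 + 0.0156) ≈ 22.000 × 0.3281 ≈ 7.218 mcg/mL.

7.2 mcg/mL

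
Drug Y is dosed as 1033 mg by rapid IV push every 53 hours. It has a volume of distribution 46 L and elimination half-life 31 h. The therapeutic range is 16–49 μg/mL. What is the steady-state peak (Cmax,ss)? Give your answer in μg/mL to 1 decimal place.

32.3 μg/mL

k = ln2/t½ = ln2/31 ≈ 0.022360 h⁻¹; fraction remaining f = e^(−kτ) = e^(−0.022360×53) ≈ 0.3057.
Accumulation ratio R = 1/(1 − f) ≈ 1/0.6943 ≈ 1.4403.
Each bolus raises the concentration by D/Vd = 1033/46 ≈ 22.457 μg/mL.
Steady-state peak Cmax,ss = C₀·R ≈ 22.457 × 1.4403 ≈ 32.345 μg/mL.
Peak 32.3 μg/mL vs MTC 49 μg/mL: below toxic threshold.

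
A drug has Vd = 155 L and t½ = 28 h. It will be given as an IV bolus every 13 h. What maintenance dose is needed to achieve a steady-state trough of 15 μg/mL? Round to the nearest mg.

883 mg

τ/t½ = 13/28 ≈ 0.46429, so f = (1/2)^(13/28) ≈ 0.724830.
Cmin,ss = (D/Vd)·f/(1−f), so D = Cmin,ss·Vd·(1−f)/f.
D = 15 × 155 × (1−f)/f ≈ 15 × 155 × 0.37963 ≈ 882.64 mg.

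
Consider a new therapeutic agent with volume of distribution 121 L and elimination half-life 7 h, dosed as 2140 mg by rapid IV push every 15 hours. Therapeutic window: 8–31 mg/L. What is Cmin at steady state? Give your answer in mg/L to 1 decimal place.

5.2 mg/L

τ/t½ = 15/7 ≈ 2.1429, so fraction remaining f = (1/2)^(15/7) ≈ 0.2264.
Single-dose peak C₀ = D/Vd = 2140/121 ≈ 17.686 mg/L.
Steady-state trough Cmin,ss = C₀·f/(1−f) ≈ 17.686 × 0.2264/0.7736 ≈ 5.176 mg/L.
Trough 5.2 mg/L vs MEC 8 mg/L: subtherapeutic.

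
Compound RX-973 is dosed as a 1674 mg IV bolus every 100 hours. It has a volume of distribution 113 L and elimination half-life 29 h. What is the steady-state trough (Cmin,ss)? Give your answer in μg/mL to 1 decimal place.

τ/t½ = 100/29 ≈ 3.4483, so fraction remaining f = (1/2)^(100/29) ≈ 0.0916.
Single-dose peak C₀ = D/Vd = 1674/113 ≈ 14.814 μg/mL.
Steady-state trough Cmin,ss = C₀·f/(1−f) ≈ 14.814 × 0.0916/0.9084 ≈ 1.494 μg/mL.

1.5 μg/mL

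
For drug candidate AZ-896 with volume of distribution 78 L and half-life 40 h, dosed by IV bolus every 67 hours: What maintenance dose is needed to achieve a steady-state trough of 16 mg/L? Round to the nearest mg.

2737 mg

τ/t½ = 67/40 ≈ 1.675, so f = (1/2)^(67/40) ≈ 0.313166.
Cmin,ss = (D/Vd)·f/(1−f), so D = Cmin,ss·Vd·(1−f)/f.
D = 16 × 78 × (1−f)/f ≈ 16 × 78 × 2.19319 ≈ 2737.10 mg.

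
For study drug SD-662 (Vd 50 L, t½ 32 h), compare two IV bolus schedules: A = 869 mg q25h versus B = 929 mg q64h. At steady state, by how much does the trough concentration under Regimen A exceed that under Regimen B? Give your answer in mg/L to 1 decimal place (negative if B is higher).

18.0 mg/L

Regimen A: f = (1/2)^(25/32) ≈ 0.5819; Cmin,ss = (869/50)·f/(1−f) ≈ 24.189 mg/L.
Regimen B: f = (1/2)^(64/32) ≈ 0.2500; Cmin,ss = (929/50)·f/(1−f) ≈ 6.193 mg/L.
Difference ≈ 24.189 − 6.193 ≈ 17.996 mg/L.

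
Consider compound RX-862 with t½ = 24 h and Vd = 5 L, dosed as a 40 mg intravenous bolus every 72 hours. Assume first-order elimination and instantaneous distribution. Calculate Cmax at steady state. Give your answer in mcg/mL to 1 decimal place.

9.1 mcg/mL

The dosing interval is 3 half-lives, so f = 2^(−3) = 0.125.
Accumulation ratio R = 1/(1 − f) = 1/0.875 = 8/7.
Single-dose peak C₀ = D/Vd = 40/5 = 8 mcg/mL.
Steady-state peak Cmax,ss = C₀·R = 8 × 8/7 ≈ 9.143 mcg/mL.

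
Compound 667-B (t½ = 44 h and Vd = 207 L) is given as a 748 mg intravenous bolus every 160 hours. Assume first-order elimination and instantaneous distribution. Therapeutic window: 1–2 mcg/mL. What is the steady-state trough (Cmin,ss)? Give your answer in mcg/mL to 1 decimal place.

0.3 mcg/mL

τ/t½ = 160/44 ≈ 3.6364, so fraction remaining f = (1/2)^(160/44) ≈ 0.0804.
At steady state, accumulation factor R = 1/(1 − e^(−kτ)) ≈ 1.0874.
Each bolus raises the concentration by D/Vd = 748/207 ≈ 3.614 mcg/mL.
Steady-state peak Cmax,ss = C₀·R ≈ 3.614 × 1.0874 ≈ 3.930 mcg/mL.
One interval later, Cmin,ss = Cmax,ss·e^(−kτ) ≈ 3.930 × 0.0804 ≈ 0.316 mcg/mL.
Trough 0.3 mcg/mL vs MEC 1 mcg/mL: subtherapeutic.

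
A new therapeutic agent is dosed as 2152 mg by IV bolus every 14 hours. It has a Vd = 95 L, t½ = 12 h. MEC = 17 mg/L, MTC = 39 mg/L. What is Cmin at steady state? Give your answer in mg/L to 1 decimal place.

18.2 mg/L

Over one 14-h interval, 14/12 ≈ 1.1667 half-lives elapse, leaving f ≈ 0.4454 of each dose.
Each bolus raises the concentration by D/Vd = 2152/95 ≈ 22.653 mg/L.
Steady-state trough Cmin,ss = C₀·f/(1−f) ≈ 22.653 × 0.4454/0.5546 ≈ 18.193 mg/L.
Trough 18.2 mg/L vs MEC 17 mg/L: adequate.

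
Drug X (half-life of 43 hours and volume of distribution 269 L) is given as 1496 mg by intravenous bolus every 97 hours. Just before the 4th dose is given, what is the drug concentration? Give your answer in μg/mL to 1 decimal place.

f = (1/2)^(τ/t½) = (1/2)^(97/43) ≈ 0.2094.
C₀ = D/Vd = 1496/269 ≈ 5.561 μg/mL.
Before the 4th dose, 3 doses have been given. Superposition: Cmin = C₀·(f + f² + … + f^3).
≈ 5.561 × (0.2094 + 0.0438 + 0.0092) ≈ 5.561 × 0.2624 ≈ 1.459 μg/mL.

1.5 μg/mL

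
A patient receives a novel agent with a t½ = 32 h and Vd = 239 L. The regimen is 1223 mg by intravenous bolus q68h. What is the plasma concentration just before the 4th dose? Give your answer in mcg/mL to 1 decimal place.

1.5 mcg/mL

f = (1/2)^(τ/t½) = (1/2)^(68/32) ≈ 0.2293.
C₀ = D/Vd = 1223/239 ≈ 5.117 mcg/mL.
Before the 4th dose, 3 doses have been given. Superposition: Cmin = C₀·(f + f² + … + f^3).
≈ 5.117 × (0.2293 + 0.0526 + 0.0121) ≈ 5.117 × 0.2940 ≈ 1.504 mcg/mL.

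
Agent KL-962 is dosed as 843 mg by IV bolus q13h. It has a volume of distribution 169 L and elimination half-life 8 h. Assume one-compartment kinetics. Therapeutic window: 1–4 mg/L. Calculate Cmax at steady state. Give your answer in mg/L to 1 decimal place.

k = ln2/t½ = ln2/8 ≈ 0.086643 h⁻¹; fraction remaining f = e^(−kτ) = e^(−0.086643×13) ≈ 0.3242.
Accumulation ratio R = 1/(1 − f) ≈ 1/0.6758 ≈ 1.4797.
Single-dose peak C₀ = D/Vd = 843/169 ≈ 4.988 mg/L.
Steady-state peak Cmax,ss = C₀·R ≈ 4.988 × 1.4797 ≈ 7.381 mg/L.
Peak 7.4 mg/L vs MTC 4 mg/L: exceeds toxic threshold.

7.4 mg/L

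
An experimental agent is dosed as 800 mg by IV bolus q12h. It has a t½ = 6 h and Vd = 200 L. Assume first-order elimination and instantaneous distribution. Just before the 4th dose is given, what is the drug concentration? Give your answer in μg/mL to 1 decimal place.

1.3 μg/mL

f = (1/2)^(τ/t½) = (1/2)^(12/6) ≈ 0.2500.
C₀ = D/Vd = 800/200 ≈ 4.000 μg/mL.
Before the 4th dose, 3 doses have been given. Superposition: Cmin = C₀·(f + f² + … + f^3).
≈ 4.000 × (0.2500 + 0.0625 + 0.0156) ≈ 4.000 × 0.3281 ≈ 1.312 μg/mL.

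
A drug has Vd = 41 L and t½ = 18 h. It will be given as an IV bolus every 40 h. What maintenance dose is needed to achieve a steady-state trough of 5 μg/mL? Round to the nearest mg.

752 mg

τ/t½ = 40/18 ≈ 2.2222, so f = (1/2)^(40/18) ≈ 0.214311.
Cmin,ss = (D/Vd)·f/(1−f), so D = Cmin,ss·Vd·(1−f)/f.
D = 5 × 41 × (1−f)/f ≈ 5 × 41 × 3.66612 ≈ 751.55 mg.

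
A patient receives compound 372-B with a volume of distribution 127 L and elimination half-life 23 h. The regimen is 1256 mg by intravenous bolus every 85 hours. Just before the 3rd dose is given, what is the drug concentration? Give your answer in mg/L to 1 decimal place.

f = (1/2)^(τ/t½) = (1/2)^(85/23) ≈ 0.0772.
C₀ = D/Vd = 1256/127 ≈ 9.890 mg/L.
Before the 3rd dose, 2 doses have been given. Superposition: Cmin = C₀·(f + f²).
≈ 9.890 × (0.0772 + 0.0060) ≈ 9.890 × 0.0832 ≈ 0.823 mg/L.

0.8 mg/L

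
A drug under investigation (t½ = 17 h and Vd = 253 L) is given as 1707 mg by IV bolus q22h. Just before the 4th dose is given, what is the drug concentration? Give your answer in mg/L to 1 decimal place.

4.3 mg/L

f = (1/2)^(τ/t½) = (1/2)^(22/17) ≈ 0.4078.
C₀ = D/Vd = 1707/253 ≈ 6.747 mg/L.
Before the 4th dose, 3 doses have been given. Superposition: Cmin = C₀·(f + f² + … + f^3).
≈ 6.747 × (0.4078 + 0.1663 + 0.0678) ≈ 6.747 × 0.6419 ≈ 4.331 mg/L.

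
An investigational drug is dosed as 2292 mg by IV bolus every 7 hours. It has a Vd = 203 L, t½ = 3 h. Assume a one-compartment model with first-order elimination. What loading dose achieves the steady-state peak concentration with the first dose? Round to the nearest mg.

2859 mg

f = (1/2)^(7/3) ≈ 0.198425; accumulation ratio R = 1/(1−f) ≈ 1.24754.
Loading dose to hit Cmax,ss on first dose: D_load = D_maint·R ≈ 2292 × 1.24754 ≈ 2859.36 mg.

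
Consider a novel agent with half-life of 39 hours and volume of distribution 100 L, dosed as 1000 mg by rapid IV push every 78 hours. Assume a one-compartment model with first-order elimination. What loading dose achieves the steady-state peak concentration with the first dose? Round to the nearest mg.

f = (1/2)^(78/39) ≈ 0.250000; accumulation ratio R = 1/(1−f) ≈ 1.33333.
Loading dose to hit Cmax,ss on first dose: D_load = D_maint·R ≈ 1000 × 1.33333 ≈ 1333.33 mg.

1333 mg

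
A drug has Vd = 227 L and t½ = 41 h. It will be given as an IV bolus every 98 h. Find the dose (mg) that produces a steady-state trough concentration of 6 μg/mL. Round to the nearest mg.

5778 mg

τ/t½ = 98/41 ≈ 2.3902, so f = (1/2)^(98/41) ≈ 0.190750.
Cmin,ss = (D/Vd)·f/(1−f), so D = Cmin,ss·Vd·(1−f)/f.
D = 6 × 227 × (1−f)/f ≈ 6 × 227 × 4.24246 ≈ 5778.23 mg.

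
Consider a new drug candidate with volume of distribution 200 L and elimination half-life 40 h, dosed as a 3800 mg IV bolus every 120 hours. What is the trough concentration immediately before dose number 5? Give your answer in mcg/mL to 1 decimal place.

2.7 mcg/mL

f = (1/2)^(τ/t½) = (1/2)^(120/40) ≈ 0.1250.
C₀ = D/Vd = 3800/200 ≈ 19.000 mcg/mL.
Before the 5th dose, 4 doses have been given. Superposition: Cmin = C₀·(f + f² + … + f^4).
≈ 19.000 × (0.1250 + 0.0156 + 0.0020 + 0.0002) ≈ 19.000 × 0.1428 ≈ 2.713 mcg/mL.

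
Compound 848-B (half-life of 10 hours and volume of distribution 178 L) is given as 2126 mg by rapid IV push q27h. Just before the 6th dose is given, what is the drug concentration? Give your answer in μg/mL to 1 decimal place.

f = (1/2)^(τ/t½) = (1/2)^(27/10) ≈ 0.1539.
C₀ = D/Vd = 2126/178 ≈ 11.944 μg/mL.
Before the 6th dose, 5 doses have been given. Superposition: Cmin = C₀·(f + f² + … + f^5).
≈ 11.944 × (0.1539 + 0.0237 + 0.0036 + 0.0006 + 0.0001) ≈ 11.944 × 0.1819 ≈ 2.173 μg/mL.

2.2 μg/mL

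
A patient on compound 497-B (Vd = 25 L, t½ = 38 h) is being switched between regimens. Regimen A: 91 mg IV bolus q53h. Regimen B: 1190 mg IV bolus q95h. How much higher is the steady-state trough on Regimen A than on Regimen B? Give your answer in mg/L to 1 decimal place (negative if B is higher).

Regimen A: f = (1/2)^(53/38) ≈ 0.3803; Cmin,ss = (91/25)·f/(1−f) ≈ 2.234 mg/L.
Regimen B: f = (1/2)^(95/38) ≈ 0.1768; Cmin,ss = (1190/25)·f/(1−f) ≈ 10.223 mg/L.
Difference ≈ 2.234 − 10.223 ≈ -7.989 mg/L.

-8.0 mg/L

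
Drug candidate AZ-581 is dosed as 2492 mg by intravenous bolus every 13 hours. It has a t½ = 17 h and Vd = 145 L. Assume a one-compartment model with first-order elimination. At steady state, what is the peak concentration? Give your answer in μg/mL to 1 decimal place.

41.8 μg/mL

k = ln2/t½ = ln2/17 ≈ 0.040773 h⁻¹; fraction remaining f = e^(−kτ) = e^(−0.040773×13) ≈ 0.5886.
At steady state, accumulation factor R = 1/(1 − e^(−kτ)) ≈ 2.4307.
Each bolus raises the concentration by D/Vd = 2492/145 ≈ 17.186 μg/mL.
Steady-state peak Cmax,ss = C₀·R ≈ 17.186 × 2.4307 ≈ 41.774 μg/mL.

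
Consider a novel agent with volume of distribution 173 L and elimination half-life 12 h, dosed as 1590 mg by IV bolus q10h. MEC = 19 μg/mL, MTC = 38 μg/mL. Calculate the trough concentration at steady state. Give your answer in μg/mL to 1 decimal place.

11.8 μg/mL

Over one 10-h interval, 10/12 ≈ 0.83333 half-lives elapse, leaving f ≈ 0.5612 of each dose.
At steady state, accumulation factor R = 1/(1 − e^(−kτ)) ≈ 2.2789.
Single-dose peak C₀ = D/Vd = 1590/173 ≈ 9.191 μg/mL.
Cmax,ss = C₀/(1 − f) ≈ 9.191/0.4388 ≈ 20.946 μg/mL.
One interval later, Cmin,ss = Cmax,ss·e^(−kτ) ≈ 20.946 × 0.5612 ≈ 11.755 μg/mL.
Trough 11.8 μg/mL vs MEC 19 μg/mL: subtherapeutic.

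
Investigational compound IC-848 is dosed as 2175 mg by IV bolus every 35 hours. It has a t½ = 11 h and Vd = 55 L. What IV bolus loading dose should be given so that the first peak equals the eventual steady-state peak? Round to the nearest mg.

f = (1/2)^(35/11) ≈ 0.110199; accumulation ratio R = 1/(1−f) ≈ 1.12385.
Loading dose to hit Cmax,ss on first dose: D_load = D_maint·R ≈ 2175 × 1.12385 ≈ 2444.37 mg.

2444 mg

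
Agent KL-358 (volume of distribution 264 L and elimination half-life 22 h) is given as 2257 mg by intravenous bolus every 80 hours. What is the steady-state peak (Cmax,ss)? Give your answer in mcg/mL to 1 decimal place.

k = ln2/t½ = ln2/22 ≈ 0.031507 h⁻¹; fraction remaining f = e^(−kτ) = e^(−0.031507×80) ≈ 0.0804.
Accumulation ratio R = 1/(1 − f) ≈ 1/0.9196 ≈ 1.0874.
Single-dose peak C₀ = D/Vd = 2257/264 ≈ 8.549 mcg/mL.
Steady-state peak Cmax,ss = C₀·R ≈ 8.549 × 1.0874 ≈ 9.296 mcg/mL.

9.3 mcg/mL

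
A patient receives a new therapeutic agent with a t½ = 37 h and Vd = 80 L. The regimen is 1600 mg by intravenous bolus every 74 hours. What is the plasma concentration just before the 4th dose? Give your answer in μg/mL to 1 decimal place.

6.6 μg/mL

f = (1/2)^(τ/t½) = (1/2)^(74/37) ≈ 0.2500.
C₀ = D/Vd = 1600/80 ≈ 20.000 μg/mL.
Before the 4th dose, 3 doses have been given. Superposition: Cmin = C₀·(f + f² + … + f^3).
≈ 20.000 × (0.2500 + 0.0625 + 0.0156) ≈ 20.000 × 0.3281 ≈ 6.562 μg/mL.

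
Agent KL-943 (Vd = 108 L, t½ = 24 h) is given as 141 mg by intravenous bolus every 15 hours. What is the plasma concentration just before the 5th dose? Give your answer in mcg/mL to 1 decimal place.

2.0 mcg/mL

f = (1/2)^(τ/t½) = (1/2)^(15/24) ≈ 0.6484.
C₀ = D/Vd = 141/108 ≈ 1.306 mcg/mL.
Before the 5th dose, 4 doses have been given. Superposition: Cmin = C₀·(f + f² + … + f^4).
≈ 1.306 × (0.6484 + 0.4204 + 0.2726 + 0.1768) ≈ 1.306 × 1.5182 ≈ 1.983 mcg/mL.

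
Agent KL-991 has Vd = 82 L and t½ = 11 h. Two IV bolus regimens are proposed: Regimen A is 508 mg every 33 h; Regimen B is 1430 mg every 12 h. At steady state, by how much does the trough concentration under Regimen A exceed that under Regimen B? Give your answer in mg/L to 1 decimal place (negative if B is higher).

-14.5 mg/L

Regimen A: f = (1/2)^(33/11) ≈ 0.1250; Cmin,ss = (508/82)·f/(1−f) ≈ 0.885 mg/L.
Regimen B: f = (1/2)^(12/11) ≈ 0.4695; Cmin,ss = (1430/82)·f/(1−f) ≈ 15.434 mg/L.
Difference ≈ 0.885 − 15.434 ≈ -14.549 mg/L.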